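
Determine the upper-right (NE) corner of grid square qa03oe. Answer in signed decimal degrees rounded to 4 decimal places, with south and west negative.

-86.7917, 141.2500

Field Q=16, A=0: +16·20° lon, +0·10° lat → SW at lon 140°, lat -90°.
Square 0, 3: +0·2° lon, +3·1° lat → SW at lon 140°, lat -87°.
Subsquare o=14, e=4: +14·0.0833333° lon, +4·0.0416667° lat → SW at lon 141.167°, lat -86.8333°.
Cell spans 0.0833333° lon × 0.0416667° lat. NE corner is SW corner plus one full cell.
latitude -86.7917, longitude 141.2500.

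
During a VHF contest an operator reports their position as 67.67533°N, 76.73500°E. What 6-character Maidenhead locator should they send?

MP87iq

Add 180° to longitude and 90° to latitude: 256.7350, 157.6753.
Field: 256.7350/20 → 12 → M, 157.6753/10 → 15 → P; chars MP.
Square: 16.7350/2 → 8, 7.6753/1 → 7; chars 87.
Subsquare: 0.7350/0.0833333 → 8 → i, 0.6753/0.0416667 → 16 → q; chars iq.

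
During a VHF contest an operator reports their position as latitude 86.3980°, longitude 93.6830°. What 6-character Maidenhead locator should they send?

Shift to the Maidenhead origin (180°W, 90°S): lon 273.6830, lat 176.3980.
Field: 273.6830/20 → 13 → N, 176.3980/10 → 17 → R; chars NR.
Square: 13.6830/2 → 6, 6.3980/1 → 6; chars 66.
Subsquare: 1.6830/0.0833333 → 20 → u, 0.3980/0.0416667 → 9 → j; chars uj.

NR66uj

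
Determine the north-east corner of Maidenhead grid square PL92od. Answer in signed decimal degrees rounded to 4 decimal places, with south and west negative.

Field P=15, L=11: +15·20° lon, +11·10° lat → SW at lon 120°, lat 20°.
Square 9, 2: +9·2° lon, +2·1° lat → SW at lon 138°, lat 22°.
Subsquare o=14, d=3: +14·0.0833333° lon, +3·0.0416667° lat → SW at lon 139.167°, lat 22.125°.
Cell spans 0.0833333° lon × 0.0416667° lat. NE corner is SW corner plus one full cell.
latitude 22.1667, longitude 139.2500.

22.1667, 139.2500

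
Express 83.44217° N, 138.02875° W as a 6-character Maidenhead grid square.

Shift to the Maidenhead origin (180°W, 90°S): lon 41.9712, lat 173.4422.
Field: 41.9712/20 → 2 → C, 173.4422/10 → 17 → R; chars CR.
Square: 1.9712/2 → 0, 3.4422/1 → 3; chars 03.
Subsquare: 1.9712/0.0833333 → 23 → x, 0.4422/0.0416667 → 10 → k; chars xk.

CR03xk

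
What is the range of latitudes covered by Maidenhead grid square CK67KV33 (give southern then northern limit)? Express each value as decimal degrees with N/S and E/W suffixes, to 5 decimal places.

17.88750° N, 17.89167° N

Field C=2, K=10: +2·20° lon, +10·10° lat → SW at lon -140°, lat 10°.
Square 6, 7: +6·2° lon, +7·1° lat → SW at lon -128°, lat 17°.
Subsquare k=10, v=21: +10·0.0833333° lon, +21·0.0416667° lat → SW at lon -127.167°, lat 17.875°.
Extended square 3, 3: +3·0.00833333° lon, +3·0.00416667° lat → SW at lon -127.142°, lat 17.8875°.
Cell spans 0.00833333° lon × 0.00416667° lat.
south 17.88750° N, north 17.89167° N.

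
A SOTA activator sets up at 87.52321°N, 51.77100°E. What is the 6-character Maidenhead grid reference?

LR57vm

Add 180° to longitude and 90° to latitude: 231.7710, 177.5232.
Field: lon ⌊231.7710/20⌋ = 11 → L; lat ⌊177.5232/10⌋ = 17 → R.
Square: lon ⌊11.7710/2⌋ = 5; lat ⌊7.5232/1⌋ = 7.
Subsquare: lon ⌊1.7710/0.0833333⌋ = 21 → v; lat ⌊0.5232/0.0416667⌋ = 12 → m.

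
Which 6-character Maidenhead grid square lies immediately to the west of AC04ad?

Longitude subsquare a = 0; −1 → -1, wraps to 23 = x, carry into square.
Longitude square 0; −1 → -1, wraps to 9, carry into field.
Longitude field A = 0; −1 → -1, wraps to 17 = R, wrapping around the antimeridian.
The latitude characters are unchanged.

RC94xd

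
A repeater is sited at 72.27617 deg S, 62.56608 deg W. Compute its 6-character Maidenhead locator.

FB87rr

Add 180° to longitude and 90° to latitude: 117.4339, 17.7238.
Field: lon ⌊117.4339/20⌋ = 5 → F; lat ⌊17.7238/10⌋ = 1 → B.
Square: lon ⌊17.4339/2⌋ = 8; lat ⌊7.7238/1⌋ = 7.
Subsquare: lon ⌊1.4339/0.0833333⌋ = 17 → r; lat ⌊0.7238/0.0416667⌋ = 17 → r.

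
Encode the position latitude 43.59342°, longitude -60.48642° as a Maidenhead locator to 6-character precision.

FN93so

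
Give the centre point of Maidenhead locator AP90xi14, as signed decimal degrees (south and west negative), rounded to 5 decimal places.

Field A=0, P=15: +0·20° lon, +15·10° lat → SW at lon -180°, lat 60°.
Square 9, 0: +9·2° lon, +0·1° lat → SW at lon -162°, lat 60°.
Subsquare x=23, i=8: +23·0.0833333° lon, +8·0.0416667° lat → SW at lon -160.083°, lat 60.3333°.
Extended square 1, 4: +1·0.00833333° lon, +4·0.00416667° lat → SW at lon -160.075°, lat 60.35°.
Cell spans 0.00833333° lon × 0.00416667° lat. Centre is SW corner plus half of each.
latitude 60.35208, longitude -160.07083.

60.35208, -160.07083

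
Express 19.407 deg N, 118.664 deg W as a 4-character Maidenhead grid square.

DK09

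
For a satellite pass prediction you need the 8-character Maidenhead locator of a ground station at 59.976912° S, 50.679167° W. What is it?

GD40pa85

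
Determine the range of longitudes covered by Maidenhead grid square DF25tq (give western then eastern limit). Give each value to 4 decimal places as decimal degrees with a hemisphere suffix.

114.4167° W, 114.3333° W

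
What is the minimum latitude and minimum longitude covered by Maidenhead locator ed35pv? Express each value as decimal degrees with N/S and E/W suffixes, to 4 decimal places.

54.1250° S, 92.7500° W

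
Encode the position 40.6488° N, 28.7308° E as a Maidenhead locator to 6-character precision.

KN40ip

Offset from 180°W / 90°S: lon 208.7308°, lat 130.6488°.
Field: 208.7308/20 → 10 → K, 130.6488/10 → 13 → N; chars KN.
Square: 8.7308/2 → 4, 0.6488/1 → 0; chars 40.
Subsquare: 0.7308/0.0833333 → 8 → i, 0.6488/0.0416667 → 15 → p; chars ip.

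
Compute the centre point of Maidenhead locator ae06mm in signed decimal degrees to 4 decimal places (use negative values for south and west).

-43.4792, -178.9583

Field A=0, E=4: +0·20° lon, +4·10° lat → SW at lon -180°, lat -50°.
Square 0, 6: +0·2° lon, +6·1° lat → SW at lon -180°, lat -44°.
Subsquare m=12, m=12: +12·0.0833333° lon, +12·0.0416667° lat → SW at lon -179°, lat -43.5°.
Cell spans 0.0833333° lon × 0.0416667° lat. Centre is SW corner plus half of each.
latitude -43.4792, longitude -178.9583.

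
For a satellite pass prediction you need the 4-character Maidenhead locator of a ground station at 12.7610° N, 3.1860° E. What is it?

JK12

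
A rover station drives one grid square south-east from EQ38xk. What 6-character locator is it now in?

Longitude subsquare x = 23; +1 → 24, wraps to 0 = a, carry into square.
Longitude square 3; +1 → 4.
Latitude subsquare k = 10; −1 → 9 = j.

EQ48aj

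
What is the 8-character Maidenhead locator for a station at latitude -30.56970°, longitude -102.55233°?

DF89rk33

Add 180° to longitude and 90° to latitude: 77.44767, 59.43030.
Field: lon ⌊77.44767/20⌋ = 3 → D; lat ⌊59.43030/10⌋ = 5 → F.
Square: lon ⌊17.44767/2⌋ = 8; lat ⌊9.43030/1⌋ = 9.
Subsquare: lon ⌊1.44767/0.0833333⌋ = 17 → r; lat ⌊0.43030/0.0416667⌋ = 10 → k.
Extended square: lon ⌊0.03100/0.00833333⌋ = 3; lat ⌊0.01363/0.00416667⌋ = 3.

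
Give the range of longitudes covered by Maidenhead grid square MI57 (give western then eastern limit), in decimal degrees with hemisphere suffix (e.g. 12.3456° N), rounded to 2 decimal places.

70.00° E, 72.00° E

Field M=12, I=8: +12·20° lon, +8·10° lat → SW at lon 60°, lat -10°.
Square 5, 7: +5·2° lon, +7·1° lat → SW at lon 70°, lat -3°.
Cell spans 2° lon × 1° lat.
west 70.00° E, east 72.00° E.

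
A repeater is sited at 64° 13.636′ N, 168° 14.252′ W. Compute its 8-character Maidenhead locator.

Add 180° to longitude and 90° to latitude: 11.76247, 154.22727.
Field (20°×10°, letters A–R): 11.76247/20 → 0 → A, 154.22727/10 → 15 → P; chars AP.
Square (2°×1°, digits 0–9): 11.76247/2 → 5, 4.22727/1 → 4; chars 54.
Subsquare (5′×2.5′, letters a–x): 1.76247/0.0833333 → 21 → v, 0.22727/0.0416667 → 5 → f; chars vf.
Extended square (30″×15″, digits 0–9): 0.01247/0.00833333 → 1, 0.01893/0.00416667 → 4; chars 14.

AP54vf14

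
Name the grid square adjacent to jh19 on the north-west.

JI00

Longitude square 1; −1 → 0.
Latitude square 9; +1 → 10, wraps to 0, carry into field.
Latitude field H = 7; +1 → 8 = I.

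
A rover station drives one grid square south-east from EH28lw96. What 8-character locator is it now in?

Longitude extended square 9; +1 → 10, wraps to 0, carry into subsquare.
Longitude subsquare l = 11; +1 → 12 = m.
Latitude extended square 6; −1 → 5.

EH28mw05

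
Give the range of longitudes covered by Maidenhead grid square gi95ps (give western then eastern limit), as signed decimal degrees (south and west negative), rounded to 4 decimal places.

-40.7500, -40.6667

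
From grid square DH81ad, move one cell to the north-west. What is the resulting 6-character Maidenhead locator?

Longitude subsquare a = 0; −1 → -1, wraps to 23 = x, carry into square.
Longitude square 8; −1 → 7.
Latitude subsquare d = 3; +1 → 4 = e.

DH71xe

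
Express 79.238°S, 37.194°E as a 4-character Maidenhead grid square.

KB80

Add 180° to longitude and 90° to latitude: 217.19, 10.76.
Field (20°×10°, letters A–R): 217.19/20 → 10 → K, 10.76/10 → 1 → B; chars KB.
Square (2°×1°, digits 0–9): 17.19/2 → 8, 0.76/1 → 0; chars 80.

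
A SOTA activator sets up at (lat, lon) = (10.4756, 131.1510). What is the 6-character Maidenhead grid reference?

PK50nl

Shift to the Maidenhead origin (180°W, 90°S): lon 311.1510, lat 100.4756.
Field: lon ⌊311.1510/20⌋ = 15 → P; lat ⌊100.4756/10⌋ = 10 → K.
Square: lon ⌊11.1510/2⌋ = 5; lat ⌊0.4756/1⌋ = 0.
Subsquare: lon ⌊1.1510/0.0833333⌋ = 13 → n; lat ⌊0.4756/0.0416667⌋ = 11 → l.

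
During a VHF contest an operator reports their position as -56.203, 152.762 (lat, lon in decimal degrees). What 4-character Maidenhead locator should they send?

Shift to the Maidenhead origin (180°W, 90°S): lon 332.76, lat 33.80.
Field (20°×10°, letters A–R): 332.76/20 → 16 → Q, 33.80/10 → 3 → D; chars QD.
Square (2°×1°, digits 0–9): 12.76/2 → 6, 3.80/1 → 3; chars 63.

QD63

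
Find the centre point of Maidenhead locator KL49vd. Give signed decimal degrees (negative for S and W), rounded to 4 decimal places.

Field K=10, L=11: +10·20° lon, +11·10° lat → SW at lon 20°, lat 20°.
Square 4, 9: +4·2° lon, +9·1° lat → SW at lon 28°, lat 29°.
Subsquare v=21, d=3: +21·0.0833333° lon, +3·0.0416667° lat → SW at lon 29.75°, lat 29.125°.
Cell spans 0.0833333° lon × 0.0416667° lat. Centre is SW corner plus half of each.
latitude 29.1458, longitude 29.7917.

29.1458, 29.7917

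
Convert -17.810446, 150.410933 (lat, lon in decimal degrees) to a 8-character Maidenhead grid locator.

QH52ee95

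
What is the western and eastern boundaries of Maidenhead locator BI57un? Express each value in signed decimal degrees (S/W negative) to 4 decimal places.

Field B=1, I=8: +1·20° lon, +8·10° lat → SW at lon -160°, lat -10°.
Square 5, 7: +5·2° lon, +7·1° lat → SW at lon -150°, lat -3°.
Subsquare u=20, n=13: +20·0.0833333° lon, +13·0.0416667° lat → SW at lon -148.333°, lat -2.45833°.
Cell spans 0.0833333° lon × 0.0416667° lat.
west -148.3333, east -148.2500.

-148.3333, -148.2500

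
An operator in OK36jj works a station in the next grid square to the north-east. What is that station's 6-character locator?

OK36kk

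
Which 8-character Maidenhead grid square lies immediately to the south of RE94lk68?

Latitude extended square 8; −1 → 7.
The longitude characters are unchanged.

RE94lk67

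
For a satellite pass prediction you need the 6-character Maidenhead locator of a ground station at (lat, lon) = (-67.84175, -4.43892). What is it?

IC72sd

Add 180° to longitude and 90° to latitude: 175.5611, 22.1582.
Field: 175.5611/20 → 8 → I, 22.1582/10 → 2 → C; chars IC.
Square: 15.5611/2 → 7, 2.1582/1 → 2; chars 72.
Subsquare: 1.5611/0.0833333 → 18 → s, 0.1582/0.0416667 → 3 → d; chars sd.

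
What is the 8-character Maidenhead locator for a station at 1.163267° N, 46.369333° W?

GJ61td59

Shift to the Maidenhead origin (180°W, 90°S): lon 133.63067, lat 91.16327.
Field (20°×10°, letters A–R): 133.63067/20 → 6 → G, 91.16327/10 → 9 → J; chars GJ.
Square (2°×1°, digits 0–9): 13.63067/2 → 6, 1.16327/1 → 1; chars 61.
Subsquare (5′×2.5′, letters a–x): 1.63067/0.0833333 → 19 → t, 0.16327/0.0416667 → 3 → d; chars td.
Extended square (30″×15″, digits 0–9): 0.04733/0.00833333 → 5, 0.03827/0.00416667 → 9; chars 59.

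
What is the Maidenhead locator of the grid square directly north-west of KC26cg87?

KC26cg78

Longitude extended square 8; −1 → 7.
Latitude extended square 7; +1 → 8.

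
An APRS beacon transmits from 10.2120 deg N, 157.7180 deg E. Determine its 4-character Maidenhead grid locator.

Shift to the Maidenhead origin (180°W, 90°S): lon 337.72, lat 100.21.
Field: lon ⌊337.72/20⌋ = 16 → Q; lat ⌊100.21/10⌋ = 10 → K.
Square: lon ⌊17.72/2⌋ = 8; lat ⌊0.21/1⌋ = 0.

QK80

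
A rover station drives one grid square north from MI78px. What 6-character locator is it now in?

MI79pa

Latitude subsquare x = 23; +1 → 24, wraps to 0 = a, carry into square.
Latitude square 8; +1 → 9.
The longitude characters are unchanged.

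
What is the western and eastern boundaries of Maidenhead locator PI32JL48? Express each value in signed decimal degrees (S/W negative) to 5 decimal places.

126.78333, 126.79167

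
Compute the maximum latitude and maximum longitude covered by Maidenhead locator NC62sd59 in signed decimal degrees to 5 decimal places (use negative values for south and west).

-67.83333, 93.55000

Field N=13, C=2: +13·20° lon, +2·10° lat → SW at lon 80°, lat -70°.
Square 6, 2: +6·2° lon, +2·1° lat → SW at lon 92°, lat -68°.
Subsquare s=18, d=3: +18·0.0833333° lon, +3·0.0416667° lat → SW at lon 93.5°, lat -67.875°.
Extended square 5, 9: +5·0.00833333° lon, +9·0.00416667° lat → SW at lon 93.5417°, lat -67.8375°.
Cell spans 0.00833333° lon × 0.00416667° lat. NE corner is SW corner plus one full cell.
latitude -67.83333, longitude 93.55000.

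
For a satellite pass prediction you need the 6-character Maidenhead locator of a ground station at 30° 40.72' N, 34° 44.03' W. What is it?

HM20pq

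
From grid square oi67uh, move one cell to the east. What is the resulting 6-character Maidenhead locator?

Longitude subsquare u = 20; +1 → 21 = v.
The latitude characters are unchanged.

OI67vh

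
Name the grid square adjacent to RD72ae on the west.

RD62xe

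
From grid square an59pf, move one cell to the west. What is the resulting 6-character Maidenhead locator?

AN59of

Longitude subsquare p = 15; −1 → 14 = o.
The latitude characters are unchanged.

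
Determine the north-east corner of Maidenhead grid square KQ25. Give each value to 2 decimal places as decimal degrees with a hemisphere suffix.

Field K=10, Q=16: +10·20° lon, +16·10° lat → SW at lon 20°, lat 70°.
Square 2, 5: +2·2° lon, +5·1° lat → SW at lon 24°, lat 75°.
Cell spans 2° lon × 1° lat. NE corner is SW corner plus one full cell.
latitude 76.00° N, longitude 26.00° E.

76.00° N, 26.00° E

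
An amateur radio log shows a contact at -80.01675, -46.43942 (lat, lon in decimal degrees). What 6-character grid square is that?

Shift to the Maidenhead origin (180°W, 90°S): lon 133.5606, lat 9.9832.
Field: lon ⌊133.5606/20⌋ = 6 → G; lat ⌊9.9832/10⌋ = 0 → A.
Square: lon ⌊13.5606/2⌋ = 6; lat ⌊9.9832/1⌋ = 9.
Subsquare: lon ⌊1.5606/0.0833333⌋ = 18 → s; lat ⌊0.9832/0.0416667⌋ = 23 → x.

GA69sx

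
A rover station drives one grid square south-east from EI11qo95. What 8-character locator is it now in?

EI11ro04

Longitude extended square 9; +1 → 10, wraps to 0, carry into subsquare.
Longitude subsquare q = 16; +1 → 17 = r.
Latitude extended square 5; −1 → 4.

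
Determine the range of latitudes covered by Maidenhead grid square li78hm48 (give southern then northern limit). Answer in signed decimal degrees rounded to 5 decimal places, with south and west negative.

Field L=11, I=8: +11·20° lon, +8·10° lat → SW at lon 40°, lat -10°.
Square 7, 8: +7·2° lon, +8·1° lat → SW at lon 54°, lat -2°.
Subsquare h=7, m=12: +7·0.0833333° lon, +12·0.0416667° lat → SW at lon 54.5833°, lat -1.5°.
Extended square 4, 8: +4·0.00833333° lon, +8·0.00416667° lat → SW at lon 54.6167°, lat -1.46667°.
Cell spans 0.00833333° lon × 0.00416667° lat.
south -1.46667, north -1.46250.

-1.46667, -1.46250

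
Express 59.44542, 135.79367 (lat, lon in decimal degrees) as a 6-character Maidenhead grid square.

PO79vk

Shift to the Maidenhead origin (180°W, 90°S): lon 315.7937, lat 149.4454.
Field (20°×10°, letters A–R): 315.7937/20 → 15 → P, 149.4454/10 → 14 → O; chars PO.
Square (2°×1°, digits 0–9): 15.7937/2 → 7, 9.4454/1 → 9; chars 79.
Subsquare (5′×2.5′, letters a–x): 1.7937/0.0833333 → 21 → v, 0.4454/0.0416667 → 10 → k; chars vk.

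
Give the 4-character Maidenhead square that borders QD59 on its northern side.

QE50

Latitude square 9; +1 → 10, wraps to 0, carry into field.
Latitude field D = 3; +1 → 4 = E.
The longitude characters are unchanged.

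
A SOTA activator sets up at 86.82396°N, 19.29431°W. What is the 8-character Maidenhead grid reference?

IR06it47

Offset from 180°W / 90°S: lon 160.70569°, lat 176.82396°.
Field (20°×10°, letters A–R): 160.70569/20 → 8 → I, 176.82396/10 → 17 → R; chars IR.
Square (2°×1°, digits 0–9): 0.70569/2 → 0, 6.82396/1 → 6; chars 06.
Subsquare (5′×2.5′, letters a–x): 0.70569/0.0833333 → 8 → i, 0.82396/0.0416667 → 19 → t; chars it.
Extended square (30″×15″, digits 0–9): 0.03902/0.00833333 → 4, 0.03229/0.00416667 → 7; chars 47.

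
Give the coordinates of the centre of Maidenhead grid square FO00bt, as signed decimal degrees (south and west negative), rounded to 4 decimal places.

Field F=5, O=14: +5·20° lon, +14·10° lat → SW at lon -80°, lat 50°.
Square 0, 0: +0·2° lon, +0·1° lat → SW at lon -80°, lat 50°.
Subsquare b=1, t=19: +1·0.0833333° lon, +19·0.0416667° lat → SW at lon -79.9167°, lat 50.7917°.
Cell spans 0.0833333° lon × 0.0416667° lat. Centre is SW corner plus half of each.
latitude 50.8125, longitude -79.8750.

50.8125, -79.8750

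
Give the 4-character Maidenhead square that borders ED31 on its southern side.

Latitude square 1; −1 → 0.
The longitude characters are unchanged.

ED30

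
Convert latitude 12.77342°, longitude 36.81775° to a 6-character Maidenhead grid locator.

KK82js

Shift to the Maidenhead origin (180°W, 90°S): lon 216.8177, lat 102.7734.
Field (20°×10°, letters A–R): lon ⌊216.8177/20⌋ = 10 → K; lat ⌊102.7734/10⌋ = 10 → K.
Square (2°×1°, digits 0–9): lon ⌊16.8177/2⌋ = 8; lat ⌊2.7734/1⌋ = 2.
Subsquare (5′×2.5′, letters a–x): lon ⌊0.8177/0.0833333⌋ = 9 → j; lat ⌊0.7734/0.0416667⌋ = 18 → s.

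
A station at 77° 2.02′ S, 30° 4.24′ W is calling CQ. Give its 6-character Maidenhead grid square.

HB42xx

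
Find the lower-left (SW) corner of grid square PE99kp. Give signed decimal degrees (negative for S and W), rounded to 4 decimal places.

-40.3750, 138.8333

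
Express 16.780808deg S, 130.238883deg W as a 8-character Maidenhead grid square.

CH43vf12

Shift to the Maidenhead origin (180°W, 90°S): lon 49.76112, lat 73.21919.
Field: 49.76112/20 → 2 → C, 73.21919/10 → 7 → H; chars CH.
Square: 9.76112/2 → 4, 3.21919/1 → 3; chars 43.
Subsquare: 1.76112/0.0833333 → 21 → v, 0.21919/0.0416667 → 5 → f; chars vf.
Extended square: 0.01112/0.00833333 → 1, 0.01086/0.00416667 → 2; chars 12.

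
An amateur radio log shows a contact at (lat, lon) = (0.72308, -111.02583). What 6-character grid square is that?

DJ40lr

Offset from 180°W / 90°S: lon 68.9742°, lat 90.7231°.
Field: 68.9742/20 → 3 → D, 90.7231/10 → 9 → J; chars DJ.
Square: 8.9742/2 → 4, 0.7231/1 → 0; chars 40.
Subsquare: 0.9742/0.0833333 → 11 → l, 0.7231/0.0416667 → 17 → r; chars lr.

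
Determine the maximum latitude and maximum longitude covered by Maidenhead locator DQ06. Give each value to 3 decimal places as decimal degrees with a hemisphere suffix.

77.000° N, 118.000° W

Field D=3, Q=16: +3·20° lon, +16·10° lat → SW at lon -120°, lat 70°.
Square 0, 6: +0·2° lon, +6·1° lat → SW at lon -120°, lat 76°.
Cell spans 2° lon × 1° lat. NE corner is SW corner plus one full cell.
latitude 77.000° N, longitude 118.000° W.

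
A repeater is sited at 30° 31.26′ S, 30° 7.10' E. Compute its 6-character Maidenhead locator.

KF59bl

Shift to the Maidenhead origin (180°W, 90°S): lon 210.1183, lat 59.4790.
Field (20°×10°, letters A–R): 210.1183/20 → 10 → K, 59.4790/10 → 5 → F; chars KF.
Square (2°×1°, digits 0–9): 10.1183/2 → 5, 9.4790/1 → 9; chars 59.
Subsquare (5′×2.5′, letters a–x): 0.1183/0.0833333 → 1 → b, 0.4790/0.0416667 → 11 → l; chars bl.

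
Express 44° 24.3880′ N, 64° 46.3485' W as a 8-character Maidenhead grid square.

FN74oj77

Add 180° to longitude and 90° to latitude: 115.22752, 134.40647.
Field: lon ⌊115.22752/20⌋ = 5 → F; lat ⌊134.40647/10⌋ = 13 → N.
Square: lon ⌊15.22752/2⌋ = 7; lat ⌊4.40647/1⌋ = 4.
Subsquare: lon ⌊1.22752/0.0833333⌋ = 14 → o; lat ⌊0.40647/0.0416667⌋ = 9 → j.
Extended square: lon ⌊0.06086/0.00833333⌋ = 7; lat ⌊0.03147/0.00416667⌋ = 7.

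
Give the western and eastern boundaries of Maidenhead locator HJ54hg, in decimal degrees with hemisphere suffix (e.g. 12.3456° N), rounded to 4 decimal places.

29.4167° W, 29.3333° W

Field H=7, J=9: +7·20° lon, +9·10° lat → SW at lon -40°, lat 0°.
Square 5, 4: +5·2° lon, +4·1° lat → SW at lon -30°, lat 4°.
Subsquare h=7, g=6: +7·0.0833333° lon, +6·0.0416667° lat → SW at lon -29.4167°, lat 4.25°.
Cell spans 0.0833333° lon × 0.0416667° lat.
west 29.4167° W, east 29.3333° W.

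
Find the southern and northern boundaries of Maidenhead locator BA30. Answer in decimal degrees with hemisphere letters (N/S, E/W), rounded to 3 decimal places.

90.000° S, 89.000° S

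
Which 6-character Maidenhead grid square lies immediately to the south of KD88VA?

KD87vx

Latitude subsquare a = 0; −1 → -1, wraps to 23 = x, carry into square.
Latitude square 8; −1 → 7.
The longitude characters are unchanged.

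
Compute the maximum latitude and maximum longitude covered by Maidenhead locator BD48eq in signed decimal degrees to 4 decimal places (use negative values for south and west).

-51.2917, -151.5833

Field B=1, D=3: +1·20° lon, +3·10° lat → SW at lon -160°, lat -60°.
Square 4, 8: +4·2° lon, +8·1° lat → SW at lon -152°, lat -52°.
Subsquare e=4, q=16: +4·0.0833333° lon, +16·0.0416667° lat → SW at lon -151.667°, lat -51.3333°.
Cell spans 0.0833333° lon × 0.0416667° lat. NE corner is SW corner plus one full cell.
latitude -51.2917, longitude -151.5833.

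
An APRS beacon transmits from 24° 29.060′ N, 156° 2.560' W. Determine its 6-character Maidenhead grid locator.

BL14xl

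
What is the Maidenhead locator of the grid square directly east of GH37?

GH47

Longitude square 3; +1 → 4.
The latitude characters are unchanged.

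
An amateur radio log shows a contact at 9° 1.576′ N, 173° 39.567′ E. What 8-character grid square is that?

RJ69ta96

Shift to the Maidenhead origin (180°W, 90°S): lon 353.65945, lat 99.02627.
Field: 353.65945/20 → 17 → R, 99.02627/10 → 9 → J; chars RJ.
Square: 13.65945/2 → 6, 9.02627/1 → 9; chars 69.
Subsquare: 1.65945/0.0833333 → 19 → t, 0.02627/0.0416667 → 0 → a; chars ta.
Extended square: 0.07612/0.00833333 → 9, 0.02627/0.00416667 → 6; chars 96.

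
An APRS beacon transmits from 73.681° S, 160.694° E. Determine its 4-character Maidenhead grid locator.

Shift to the Maidenhead origin (180°W, 90°S): lon 340.69, lat 16.32.
Field (20°×10°, letters A–R): lon ⌊340.69/20⌋ = 17 → R; lat ⌊16.32/10⌋ = 1 → B.
Square (2°×1°, digits 0–9): lon ⌊0.69/2⌋ = 0; lat ⌊6.32/1⌋ = 6.

RB06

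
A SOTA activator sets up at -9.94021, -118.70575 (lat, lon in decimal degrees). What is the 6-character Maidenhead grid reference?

DI00pb

Shift to the Maidenhead origin (180°W, 90°S): lon 61.2943, lat 80.0598.
Field: 61.2943/20 → 3 → D, 80.0598/10 → 8 → I; chars DI.
Square: 1.2943/2 → 0, 0.0598/1 → 0; chars 00.
Subsquare: 1.2943/0.0833333 → 15 → p, 0.0598/0.0416667 → 1 → b; chars pb.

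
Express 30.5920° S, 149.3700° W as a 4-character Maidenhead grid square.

BF59

Add 180° to longitude and 90° to latitude: 30.63, 59.41.
Field: lon ⌊30.63/20⌋ = 1 → B; lat ⌊59.41/10⌋ = 5 → F.
Square: lon ⌊10.63/2⌋ = 5; lat ⌊9.41/1⌋ = 9.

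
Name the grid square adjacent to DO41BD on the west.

DO41ad

Longitude subsquare b = 1; −1 → 0 = a.
The latitude characters are unchanged.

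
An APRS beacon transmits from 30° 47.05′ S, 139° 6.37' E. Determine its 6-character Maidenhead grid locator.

Offset from 180°W / 90°S: lon 319.1062°, lat 59.2158°.
Field (20°×10°, letters A–R): lon ⌊319.1062/20⌋ = 15 → P; lat ⌊59.2158/10⌋ = 5 → F.
Square (2°×1°, digits 0–9): lon ⌊19.1062/2⌋ = 9; lat ⌊9.2158/1⌋ = 9.
Subsquare (5′×2.5′, letters a–x): lon ⌊1.1062/0.0833333⌋ = 13 → n; lat ⌊0.2158/0.0416667⌋ = 5 → f.

PF99nf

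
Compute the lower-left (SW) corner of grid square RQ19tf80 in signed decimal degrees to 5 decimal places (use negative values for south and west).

79.20833, 163.65000

Field R=17, Q=16: +17·20° lon, +16·10° lat → SW at lon 160°, lat 70°.
Square 1, 9: +1·2° lon, +9·1° lat → SW at lon 162°, lat 79°.
Subsquare t=19, f=5: +19·0.0833333° lon, +5·0.0416667° lat → SW at lon 163.583°, lat 79.2083°.
Extended square 8, 0: +8·0.00833333° lon, +0·0.00416667° lat → SW at lon 163.65°, lat 79.2083°.
latitude 79.20833, longitude 163.65000.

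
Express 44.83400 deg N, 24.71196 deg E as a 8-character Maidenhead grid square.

Add 180° to longitude and 90° to latitude: 204.71196, 134.83400.
Field: lon ⌊204.71196/20⌋ = 10 → K; lat ⌊134.83400/10⌋ = 13 → N.
Square: lon ⌊4.71196/2⌋ = 2; lat ⌊4.83400/1⌋ = 4.
Subsquare: lon ⌊0.71196/0.0833333⌋ = 8 → i; lat ⌊0.83400/0.0416667⌋ = 20 → u.
Extended square: lon ⌊0.04529/0.00833333⌋ = 5; lat ⌊0.00067/0.00416667⌋ = 0.

KN24iu50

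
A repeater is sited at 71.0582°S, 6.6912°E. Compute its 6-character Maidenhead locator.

JB38iw

Shift to the Maidenhead origin (180°W, 90°S): lon 186.6912, lat 18.9418.
Field: 186.6912/20 → 9 → J, 18.9418/10 → 1 → B; chars JB.
Square: 6.6912/2 → 3, 8.9418/1 → 8; chars 38.
Subsquare: 0.6912/0.0833333 → 8 → i, 0.9418/0.0416667 → 22 → w; chars iw.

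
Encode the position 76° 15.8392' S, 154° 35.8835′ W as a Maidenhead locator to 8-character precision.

Shift to the Maidenhead origin (180°W, 90°S): lon 25.40194, lat 13.73601.
Field: 25.40194/20 → 1 → B, 13.73601/10 → 1 → B; chars BB.
Square: 5.40194/2 → 2, 3.73601/1 → 3; chars 23.
Subsquare: 1.40194/0.0833333 → 16 → q, 0.73601/0.0416667 → 17 → r; chars qr.
Extended square: 0.06861/0.00833333 → 8, 0.02768/0.00416667 → 6; chars 86.

BB23qr86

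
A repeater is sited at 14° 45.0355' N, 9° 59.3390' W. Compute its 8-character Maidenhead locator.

IK54as10

Offset from 180°W / 90°S: lon 170.01102°, lat 104.75059°.
Field: 170.01102/20 → 8 → I, 104.75059/10 → 10 → K; chars IK.
Square: 10.01102/2 → 5, 4.75059/1 → 4; chars 54.
Subsquare: 0.01102/0.0833333 → 0 → a, 0.75059/0.0416667 → 18 → s; chars as.
Extended square: 0.01102/0.00833333 → 1, 0.00059/0.00416667 → 0; chars 10.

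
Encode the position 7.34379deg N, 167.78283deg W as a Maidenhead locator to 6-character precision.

Shift to the Maidenhead origin (180°W, 90°S): lon 12.2172, lat 97.3438.
Field: 12.2172/20 → 0 → A, 97.3438/10 → 9 → J; chars AJ.
Square: 12.2172/2 → 6, 7.3438/1 → 7; chars 67.
Subsquare: 0.2172/0.0833333 → 2 → c, 0.3438/0.0416667 → 8 → i; chars ci.

AJ67ci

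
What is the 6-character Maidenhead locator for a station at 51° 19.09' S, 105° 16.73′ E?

OD28pq

Shift to the Maidenhead origin (180°W, 90°S): lon 285.2788, lat 38.6818.
Field (20°×10°, letters A–R): 285.2788/20 → 14 → O, 38.6818/10 → 3 → D; chars OD.
Square (2°×1°, digits 0–9): 5.2788/2 → 2, 8.6818/1 → 8; chars 28.
Subsquare (5′×2.5′, letters a–x): 1.2788/0.0833333 → 15 → p, 0.6818/0.0416667 → 16 → q; chars pq.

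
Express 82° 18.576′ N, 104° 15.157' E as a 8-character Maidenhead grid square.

Add 180° to longitude and 90° to latitude: 284.25262, 172.30960.
Field: lon ⌊284.25262/20⌋ = 14 → O; lat ⌊172.30960/10⌋ = 17 → R.
Square: lon ⌊4.25262/2⌋ = 2; lat ⌊2.30960/1⌋ = 2.
Subsquare: lon ⌊0.25262/0.0833333⌋ = 3 → d; lat ⌊0.30960/0.0416667⌋ = 7 → h.
Extended square: lon ⌊0.00262/0.00833333⌋ = 0; lat ⌊0.01793/0.00416667⌋ = 4.

OR22dh04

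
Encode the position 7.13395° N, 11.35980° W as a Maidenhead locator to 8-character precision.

IJ47hd62

Offset from 180°W / 90°S: lon 168.64020°, lat 97.13395°.
Field (20°×10°, letters A–R): 168.64020/20 → 8 → I, 97.13395/10 → 9 → J; chars IJ.
Square (2°×1°, digits 0–9): 8.64020/2 → 4, 7.13395/1 → 7; chars 47.
Subsquare (5′×2.5′, letters a–x): 0.64020/0.0833333 → 7 → h, 0.13395/0.0416667 → 3 → d; chars hd.
Extended square (30″×15″, digits 0–9): 0.05687/0.00833333 → 6, 0.00895/0.00416667 → 2; chars 62.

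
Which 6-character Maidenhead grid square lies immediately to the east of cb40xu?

CB50au

Longitude subsquare x = 23; +1 → 24, wraps to 0 = a, carry into square.
Longitude square 4; +1 → 5.
The latitude characters are unchanged.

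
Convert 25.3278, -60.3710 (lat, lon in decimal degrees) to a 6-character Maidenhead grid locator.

Offset from 180°W / 90°S: lon 119.6290°, lat 115.3278°.
Field (20°×10°, letters A–R): lon ⌊119.6290/20⌋ = 5 → F; lat ⌊115.3278/10⌋ = 11 → L.
Square (2°×1°, digits 0–9): lon ⌊19.6290/2⌋ = 9; lat ⌊5.3278/1⌋ = 5.
Subsquare (5′×2.5′, letters a–x): lon ⌊1.6290/0.0833333⌋ = 19 → t; lat ⌊0.3278/0.0416667⌋ = 7 → h.

FL95th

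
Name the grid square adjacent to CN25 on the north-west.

CN16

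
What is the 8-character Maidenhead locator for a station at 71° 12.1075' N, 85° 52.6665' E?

NQ21we58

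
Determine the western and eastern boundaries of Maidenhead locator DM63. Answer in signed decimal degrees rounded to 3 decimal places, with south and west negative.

Field D=3, M=12: +3·20° lon, +12·10° lat → SW at lon -120°, lat 30°.
Square 6, 3: +6·2° lon, +3·1° lat → SW at lon -108°, lat 33°.
Cell spans 2° lon × 1° lat.
west -108.000, east -106.000.

-108.000, -106.000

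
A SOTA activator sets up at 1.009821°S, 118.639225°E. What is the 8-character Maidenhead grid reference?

OI98hx67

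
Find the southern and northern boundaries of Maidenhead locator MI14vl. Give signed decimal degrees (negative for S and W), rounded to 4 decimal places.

-5.5417, -5.5000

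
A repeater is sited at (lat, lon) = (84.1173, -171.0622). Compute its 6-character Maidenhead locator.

AR44lc

Offset from 180°W / 90°S: lon 8.9378°, lat 174.1173°.
Field: 8.9378/20 → 0 → A, 174.1173/10 → 17 → R; chars AR.
Square: 8.9378/2 → 4, 4.1173/1 → 4; chars 44.
Subsquare: 0.9378/0.0833333 → 11 → l, 0.1173/0.0416667 → 2 → c; chars lc.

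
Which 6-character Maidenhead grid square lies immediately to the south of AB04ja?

AB03jx

Latitude subsquare a = 0; −1 → -1, wraps to 23 = x, carry into square.
Latitude square 4; −1 → 3.
The longitude characters are unchanged.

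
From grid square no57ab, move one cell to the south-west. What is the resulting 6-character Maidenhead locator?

Longitude subsquare a = 0; −1 → -1, wraps to 23 = x, carry into square.
Longitude square 5; −1 → 4.
Latitude subsquare b = 1; −1 → 0 = a.

NO47xa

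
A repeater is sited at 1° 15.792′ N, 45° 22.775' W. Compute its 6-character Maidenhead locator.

GJ71hg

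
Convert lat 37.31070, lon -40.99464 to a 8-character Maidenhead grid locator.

Offset from 180°W / 90°S: lon 139.00536°, lat 127.31070°.
Field (20°×10°, letters A–R): 139.00536/20 → 6 → G, 127.31070/10 → 12 → M; chars GM.
Square (2°×1°, digits 0–9): 19.00536/2 → 9, 7.31070/1 → 7; chars 97.
Subsquare (5′×2.5′, letters a–x): 1.00536/0.0833333 → 12 → m, 0.31070/0.0416667 → 7 → h; chars mh.
Extended square (30″×15″, digits 0–9): 0.00536/0.00833333 → 0, 0.01903/0.00416667 → 4; chars 04.

GM97mh04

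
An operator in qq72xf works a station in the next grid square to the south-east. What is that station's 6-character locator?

Longitude subsquare x = 23; +1 → 24, wraps to 0 = a, carry into square.
Longitude square 7; +1 → 8.
Latitude subsquare f = 5; −1 → 4 = e.

QQ82ae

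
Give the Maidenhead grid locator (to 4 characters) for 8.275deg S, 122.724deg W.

CI81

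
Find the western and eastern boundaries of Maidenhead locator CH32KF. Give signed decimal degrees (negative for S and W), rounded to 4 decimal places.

-133.1667, -133.0833

Field C=2, H=7: +2·20° lon, +7·10° lat → SW at lon -140°, lat -20°.
Square 3, 2: +3·2° lon, +2·1° lat → SW at lon -134°, lat -18°.
Subsquare k=10, f=5: +10·0.0833333° lon, +5·0.0416667° lat → SW at lon -133.167°, lat -17.7917°.
Cell spans 0.0833333° lon × 0.0416667° lat.
west -133.1667, east -133.0833.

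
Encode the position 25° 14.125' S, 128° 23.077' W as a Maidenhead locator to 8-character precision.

Offset from 180°W / 90°S: lon 51.61538°, lat 64.76458°.
Field: lon ⌊51.61538/20⌋ = 2 → C; lat ⌊64.76458/10⌋ = 6 → G.
Square: lon ⌊11.61538/2⌋ = 5; lat ⌊4.76458/1⌋ = 4.
Subsquare: lon ⌊1.61538/0.0833333⌋ = 19 → t; lat ⌊0.76458/0.0416667⌋ = 18 → s.
Extended square: lon ⌊0.03205/0.00833333⌋ = 3; lat ⌊0.01458/0.00416667⌋ = 3.

CG54ts33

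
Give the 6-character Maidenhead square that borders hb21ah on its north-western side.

HB11xi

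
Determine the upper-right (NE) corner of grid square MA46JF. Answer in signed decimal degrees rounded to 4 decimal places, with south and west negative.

-83.7500, 68.8333

Field M=12, A=0: +12·20° lon, +0·10° lat → SW at lon 60°, lat -90°.
Square 4, 6: +4·2° lon, +6·1° lat → SW at lon 68°, lat -84°.
Subsquare j=9, f=5: +9·0.0833333° lon, +5·0.0416667° lat → SW at lon 68.75°, lat -83.7917°.
Cell spans 0.0833333° lon × 0.0416667° lat. NE corner is SW corner plus one full cell.
latitude -83.7500, longitude 68.8333.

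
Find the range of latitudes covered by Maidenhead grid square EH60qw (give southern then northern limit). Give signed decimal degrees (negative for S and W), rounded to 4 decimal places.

Field E=4, H=7: +4·20° lon, +7·10° lat → SW at lon -100°, lat -20°.
Square 6, 0: +6·2° lon, +0·1° lat → SW at lon -88°, lat -20°.
Subsquare q=16, w=22: +16·0.0833333° lon, +22·0.0416667° lat → SW at lon -86.6667°, lat -19.0833°.
Cell spans 0.0833333° lon × 0.0416667° lat.
south -19.0833, north -19.0417.

-19.0833, -19.0417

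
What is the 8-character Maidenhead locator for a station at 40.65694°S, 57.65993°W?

GE19ei02

Shift to the Maidenhead origin (180°W, 90°S): lon 122.34007, lat 49.34306.
Field: 122.34007/20 → 6 → G, 49.34306/10 → 4 → E; chars GE.
Square: 2.34007/2 → 1, 9.34306/1 → 9; chars 19.
Subsquare: 0.34007/0.0833333 → 4 → e, 0.34306/0.0416667 → 8 → i; chars ei.
Extended square: 0.00674/0.00833333 → 0, 0.00973/0.00416667 → 2; chars 02.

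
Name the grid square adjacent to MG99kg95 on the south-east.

MG99lg04

Longitude extended square 9; +1 → 10, wraps to 0, carry into subsquare.
Longitude subsquare k = 10; +1 → 11 = l.
Latitude extended square 5; −1 → 4.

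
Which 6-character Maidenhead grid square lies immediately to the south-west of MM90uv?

MM90tu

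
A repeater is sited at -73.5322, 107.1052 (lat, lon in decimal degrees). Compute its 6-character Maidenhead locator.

OB36nl

Shift to the Maidenhead origin (180°W, 90°S): lon 287.1052, lat 16.4678.
Field: lon ⌊287.1052/20⌋ = 14 → O; lat ⌊16.4678/10⌋ = 1 → B.
Square: lon ⌊7.1052/2⌋ = 3; lat ⌊6.4678/1⌋ = 6.
Subsquare: lon ⌊1.1052/0.0833333⌋ = 13 → n; lat ⌊0.4678/0.0416667⌋ = 11 → l.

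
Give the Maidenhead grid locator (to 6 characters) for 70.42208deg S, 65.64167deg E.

MB29tn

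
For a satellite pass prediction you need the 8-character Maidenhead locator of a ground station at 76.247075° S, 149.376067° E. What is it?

Shift to the Maidenhead origin (180°W, 90°S): lon 329.37607, lat 13.75293.
Field (20°×10°, letters A–R): 329.37607/20 → 16 → Q, 13.75293/10 → 1 → B; chars QB.
Square (2°×1°, digits 0–9): 9.37607/2 → 4, 3.75293/1 → 3; chars 43.
Subsquare (5′×2.5′, letters a–x): 1.37607/0.0833333 → 16 → q, 0.75293/0.0416667 → 18 → s; chars qs.
Extended square (30″×15″, digits 0–9): 0.04273/0.00833333 → 5, 0.00293/0.00416667 → 0; chars 50.

QB43qs50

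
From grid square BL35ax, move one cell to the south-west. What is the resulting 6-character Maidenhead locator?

Longitude subsquare a = 0; −1 → -1, wraps to 23 = x, carry into square.
Longitude square 3; −1 → 2.
Latitude subsquare x = 23; −1 → 22 = w.

BL25xw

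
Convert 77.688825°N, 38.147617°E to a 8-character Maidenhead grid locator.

Offset from 180°W / 90°S: lon 218.14762°, lat 167.68883°.
Field (20°×10°, letters A–R): lon ⌊218.14762/20⌋ = 10 → K; lat ⌊167.68883/10⌋ = 16 → Q.
Square (2°×1°, digits 0–9): lon ⌊18.14762/2⌋ = 9; lat ⌊7.68883/1⌋ = 7.
Subsquare (5′×2.5′, letters a–x): lon ⌊0.14762/0.0833333⌋ = 1 → b; lat ⌊0.68883/0.0416667⌋ = 16 → q.
Extended square (30″×15″, digits 0–9): lon ⌊0.06428/0.00833333⌋ = 7; lat ⌊0.02216/0.00416667⌋ = 5.

KQ97bq75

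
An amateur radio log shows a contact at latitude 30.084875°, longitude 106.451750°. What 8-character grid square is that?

OM30fc40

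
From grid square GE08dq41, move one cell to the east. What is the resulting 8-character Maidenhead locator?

GE08dq51

Longitude extended square 4; +1 → 5.
The latitude characters are unchanged.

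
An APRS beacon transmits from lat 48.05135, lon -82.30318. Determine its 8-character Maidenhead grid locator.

EN88ub32

Shift to the Maidenhead origin (180°W, 90°S): lon 97.69682, lat 138.05135.
Field (20°×10°, letters A–R): lon ⌊97.69682/20⌋ = 4 → E; lat ⌊138.05135/10⌋ = 13 → N.
Square (2°×1°, digits 0–9): lon ⌊17.69682/2⌋ = 8; lat ⌊8.05135/1⌋ = 8.
Subsquare (5′×2.5′, letters a–x): lon ⌊1.69682/0.0833333⌋ = 20 → u; lat ⌊0.05135/0.0416667⌋ = 1 → b.
Extended square (30″×15″, digits 0–9): lon ⌊0.03015/0.00833333⌋ = 3; lat ⌊0.00968/0.00416667⌋ = 2.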